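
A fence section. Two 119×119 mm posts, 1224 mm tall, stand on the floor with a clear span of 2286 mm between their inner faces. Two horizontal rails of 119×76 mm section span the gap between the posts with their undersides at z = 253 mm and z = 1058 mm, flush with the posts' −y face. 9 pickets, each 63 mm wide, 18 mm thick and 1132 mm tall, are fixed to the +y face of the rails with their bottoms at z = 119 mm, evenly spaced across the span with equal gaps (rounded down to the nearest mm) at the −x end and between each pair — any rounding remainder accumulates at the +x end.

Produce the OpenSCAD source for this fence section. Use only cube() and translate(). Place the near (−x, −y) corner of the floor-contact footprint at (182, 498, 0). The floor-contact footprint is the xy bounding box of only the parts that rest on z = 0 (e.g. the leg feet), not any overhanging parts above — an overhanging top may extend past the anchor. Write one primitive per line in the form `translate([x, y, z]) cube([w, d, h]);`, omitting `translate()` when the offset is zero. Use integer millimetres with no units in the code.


translate([182, 498, 0]) cube([119, 119, 1224]);
translate([2587, 498, 0]) cube([119, 119, 1224]);
translate([301, 498, 253]) cube([2286, 119, 76]);
translate([301, 498, 1058]) cube([2286, 119, 76]);
translate([472, 617, 119]) cube([63, 18, 1132]);
translate([706, 617, 119]) cube([63, 18, 1132]);
translate([940, 617, 119]) cube([63, 18, 1132]);
translate([1174, 617, 119]) cube([63, 18, 1132]);
translate([1408, 617, 119]) cube([63, 18, 1132]);
translate([1642, 617, 119]) cube([63, 18, 1132]);
translate([1876, 617, 119]) cube([63, 18, 1132]);
translate([2110, 617, 119]) cube([63, 18, 1132]);
translate([2344, 617, 119]) cube([63, 18, 1132]);


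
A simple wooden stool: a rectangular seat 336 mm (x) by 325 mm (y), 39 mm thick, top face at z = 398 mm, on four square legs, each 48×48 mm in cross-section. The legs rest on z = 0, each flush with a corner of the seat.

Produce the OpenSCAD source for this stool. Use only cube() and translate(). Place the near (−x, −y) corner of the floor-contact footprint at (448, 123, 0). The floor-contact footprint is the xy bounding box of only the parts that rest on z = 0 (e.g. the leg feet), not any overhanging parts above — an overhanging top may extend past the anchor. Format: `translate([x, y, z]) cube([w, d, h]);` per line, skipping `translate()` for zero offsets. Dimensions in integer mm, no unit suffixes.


translate([448, 123, 359]) cube([336, 325, 39]);
translate([448, 123, 0]) cube([48, 48, 359]);
translate([736, 123, 0]) cube([48, 48, 359]);
translate([448, 400, 0]) cube([48, 48, 359]);
translate([736, 400, 0]) cube([48, 48, 359]);


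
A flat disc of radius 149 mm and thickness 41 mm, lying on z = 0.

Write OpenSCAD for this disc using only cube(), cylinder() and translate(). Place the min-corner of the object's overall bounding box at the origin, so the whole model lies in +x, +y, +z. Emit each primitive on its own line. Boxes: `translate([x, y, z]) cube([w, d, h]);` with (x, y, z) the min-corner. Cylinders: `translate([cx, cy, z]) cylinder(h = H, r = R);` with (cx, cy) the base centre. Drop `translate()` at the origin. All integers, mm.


translate([149, 149, 0]) cylinder(h = 41, r = 149);


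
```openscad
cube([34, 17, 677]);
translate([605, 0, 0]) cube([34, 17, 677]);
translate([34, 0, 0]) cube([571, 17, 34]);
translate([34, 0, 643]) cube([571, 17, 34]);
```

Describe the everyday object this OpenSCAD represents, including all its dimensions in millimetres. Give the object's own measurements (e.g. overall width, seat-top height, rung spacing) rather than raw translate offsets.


A rectangular picture frame lying in the x–z plane (depth along y). The opening is 571 mm wide (x) by 609 mm tall (z), surrounded by a border 34 mm wide on all four sides. The frame is 17 mm deep and is made of two full-height vertical stiles with two horizontal rails fitted between them.


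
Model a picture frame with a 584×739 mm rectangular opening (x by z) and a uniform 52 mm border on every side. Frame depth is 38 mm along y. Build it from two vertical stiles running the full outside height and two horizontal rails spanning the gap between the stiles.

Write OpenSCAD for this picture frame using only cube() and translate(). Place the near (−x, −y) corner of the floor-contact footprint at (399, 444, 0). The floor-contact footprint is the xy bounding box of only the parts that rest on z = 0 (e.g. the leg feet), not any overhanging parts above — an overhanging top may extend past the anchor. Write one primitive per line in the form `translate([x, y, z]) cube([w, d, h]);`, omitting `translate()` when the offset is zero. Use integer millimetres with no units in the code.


translate([399, 444, 0]) cube([52, 38, 843]);
translate([1035, 444, 0]) cube([52, 38, 843]);
translate([451, 444, 0]) cube([584, 38, 52]);
translate([451, 444, 791]) cube([584, 38, 52]);


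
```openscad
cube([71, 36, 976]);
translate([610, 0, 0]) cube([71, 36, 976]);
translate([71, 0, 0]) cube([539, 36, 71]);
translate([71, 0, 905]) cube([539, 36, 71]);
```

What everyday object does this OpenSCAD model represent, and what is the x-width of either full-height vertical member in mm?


A picture frame. The border width is 71 mm.

Four thin pieces enclosing a rectangular opening — a picture frame. The two full-height stiles are 976 mm tall; the top rail sits at z = 905 and is 71 mm tall, so the border above the opening is 976 − 905 = 71 mm, matching the stile x-width.


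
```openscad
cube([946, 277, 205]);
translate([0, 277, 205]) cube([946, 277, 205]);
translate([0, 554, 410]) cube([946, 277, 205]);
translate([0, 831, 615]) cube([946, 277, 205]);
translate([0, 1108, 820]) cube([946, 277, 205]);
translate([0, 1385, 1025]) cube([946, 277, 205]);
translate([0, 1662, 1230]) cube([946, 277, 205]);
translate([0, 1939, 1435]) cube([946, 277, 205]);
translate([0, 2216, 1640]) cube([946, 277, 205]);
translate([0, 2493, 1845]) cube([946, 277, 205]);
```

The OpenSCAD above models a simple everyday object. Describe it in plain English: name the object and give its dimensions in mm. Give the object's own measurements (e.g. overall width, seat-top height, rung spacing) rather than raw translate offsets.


A straight staircase of 10 solid steps. Each step is 946 mm wide (x), 277 mm deep (y, the going) and 205 mm tall (the rise). The first step rests on the floor; each subsequent step sits one going further in +y and one rise higher in +z, directly behind and above the previous step with no overlap.


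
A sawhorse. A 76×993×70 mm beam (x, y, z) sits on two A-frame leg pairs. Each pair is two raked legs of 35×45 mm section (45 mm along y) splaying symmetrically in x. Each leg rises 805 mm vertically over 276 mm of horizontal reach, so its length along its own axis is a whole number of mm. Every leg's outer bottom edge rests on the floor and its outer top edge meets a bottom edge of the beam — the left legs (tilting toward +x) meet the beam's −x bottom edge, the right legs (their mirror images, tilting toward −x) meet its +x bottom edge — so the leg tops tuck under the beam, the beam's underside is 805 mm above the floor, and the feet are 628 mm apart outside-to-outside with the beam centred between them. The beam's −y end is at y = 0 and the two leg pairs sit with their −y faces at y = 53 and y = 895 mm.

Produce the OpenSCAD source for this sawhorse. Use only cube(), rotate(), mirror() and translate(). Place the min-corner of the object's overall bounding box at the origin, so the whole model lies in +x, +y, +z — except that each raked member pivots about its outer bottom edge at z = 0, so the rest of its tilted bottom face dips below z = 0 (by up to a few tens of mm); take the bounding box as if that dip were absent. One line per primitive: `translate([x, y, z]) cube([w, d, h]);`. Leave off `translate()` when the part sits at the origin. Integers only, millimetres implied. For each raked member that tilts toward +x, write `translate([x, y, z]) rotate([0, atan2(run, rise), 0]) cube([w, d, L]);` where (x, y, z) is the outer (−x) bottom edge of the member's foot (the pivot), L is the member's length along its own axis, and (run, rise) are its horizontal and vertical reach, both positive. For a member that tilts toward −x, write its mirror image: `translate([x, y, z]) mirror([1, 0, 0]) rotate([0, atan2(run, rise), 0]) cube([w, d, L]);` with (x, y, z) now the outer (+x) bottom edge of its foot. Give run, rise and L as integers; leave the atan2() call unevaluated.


translate([276, 0, 805]) cube([76, 993, 70]);
translate([0, 53, 0]) rotate([0, atan2(276, 805), 0]) cube([35, 45, 851]);
translate([628, 53, 0]) mirror([1, 0, 0]) rotate([0, atan2(276, 805), 0]) cube([35, 45, 851]);
translate([0, 895, 0]) rotate([0, atan2(276, 805), 0]) cube([35, 45, 851]);
translate([628, 895, 0]) mirror([1, 0, 0]) rotate([0, atan2(276, 805), 0]) cube([35, 45, 851]);


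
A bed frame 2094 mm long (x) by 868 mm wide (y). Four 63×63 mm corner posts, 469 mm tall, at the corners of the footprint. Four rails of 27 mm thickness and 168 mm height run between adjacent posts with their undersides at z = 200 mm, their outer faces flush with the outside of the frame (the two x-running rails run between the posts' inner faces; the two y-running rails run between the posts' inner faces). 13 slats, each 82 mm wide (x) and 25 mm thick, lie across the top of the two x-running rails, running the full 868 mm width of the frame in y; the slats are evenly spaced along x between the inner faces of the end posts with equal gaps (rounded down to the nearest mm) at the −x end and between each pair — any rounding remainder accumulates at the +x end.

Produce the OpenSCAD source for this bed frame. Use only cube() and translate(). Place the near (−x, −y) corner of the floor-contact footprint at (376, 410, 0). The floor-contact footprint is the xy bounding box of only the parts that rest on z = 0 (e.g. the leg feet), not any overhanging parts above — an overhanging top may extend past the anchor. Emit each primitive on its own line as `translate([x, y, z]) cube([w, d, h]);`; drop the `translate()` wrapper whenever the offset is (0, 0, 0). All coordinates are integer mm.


translate([376, 410, 0]) cube([63, 63, 469]);
translate([376, 1215, 0]) cube([63, 63, 469]);
translate([2407, 410, 0]) cube([63, 63, 469]);
translate([2407, 1215, 0]) cube([63, 63, 469]);
translate([439, 410, 200]) cube([1968, 27, 168]);
translate([439, 1251, 200]) cube([1968, 27, 168]);
translate([376, 473, 200]) cube([27, 742, 168]);
translate([2443, 473, 200]) cube([27, 742, 168]);
translate([503, 410, 368]) cube([82, 868, 25]);
translate([649, 410, 368]) cube([82, 868, 25]);
translate([795, 410, 368]) cube([82, 868, 25]);
translate([941, 410, 368]) cube([82, 868, 25]);
translate([1087, 410, 368]) cube([82, 868, 25]);
translate([1233, 410, 368]) cube([82, 868, 25]);
translate([1379, 410, 368]) cube([82, 868, 25]);
translate([1525, 410, 368]) cube([82, 868, 25]);
translate([1671, 410, 368]) cube([82, 868, 25]);
translate([1817, 410, 368]) cube([82, 868, 25]);
translate([1963, 410, 368]) cube([82, 868, 25]);
translate([2109, 410, 368]) cube([82, 868, 25]);
translate([2255, 410, 368]) cube([82, 868, 25]);


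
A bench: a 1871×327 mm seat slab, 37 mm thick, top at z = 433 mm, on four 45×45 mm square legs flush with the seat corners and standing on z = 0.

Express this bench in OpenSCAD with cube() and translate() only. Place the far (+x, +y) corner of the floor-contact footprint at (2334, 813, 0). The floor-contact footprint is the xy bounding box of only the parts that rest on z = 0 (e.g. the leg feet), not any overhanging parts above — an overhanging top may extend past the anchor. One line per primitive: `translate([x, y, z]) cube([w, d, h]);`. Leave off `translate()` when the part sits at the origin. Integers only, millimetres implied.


translate([463, 486, 396]) cube([1871, 327, 37]);
translate([463, 486, 0]) cube([45, 45, 396]);
translate([463, 768, 0]) cube([45, 45, 396]);
translate([2289, 486, 0]) cube([45, 45, 396]);
translate([2289, 768, 0]) cube([45, 45, 396]);


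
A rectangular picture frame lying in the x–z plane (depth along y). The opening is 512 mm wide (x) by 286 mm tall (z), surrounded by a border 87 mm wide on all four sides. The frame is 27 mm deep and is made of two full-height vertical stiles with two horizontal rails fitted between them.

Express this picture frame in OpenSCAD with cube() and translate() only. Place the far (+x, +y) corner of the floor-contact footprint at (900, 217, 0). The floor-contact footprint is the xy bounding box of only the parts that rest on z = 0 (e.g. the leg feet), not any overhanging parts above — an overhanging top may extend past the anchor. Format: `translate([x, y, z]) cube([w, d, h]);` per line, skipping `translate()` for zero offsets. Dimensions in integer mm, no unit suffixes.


translate([214, 190, 0]) cube([87, 27, 460]);
translate([813, 190, 0]) cube([87, 27, 460]);
translate([301, 190, 0]) cube([512, 27, 87]);
translate([301, 190, 373]) cube([512, 27, 87]);


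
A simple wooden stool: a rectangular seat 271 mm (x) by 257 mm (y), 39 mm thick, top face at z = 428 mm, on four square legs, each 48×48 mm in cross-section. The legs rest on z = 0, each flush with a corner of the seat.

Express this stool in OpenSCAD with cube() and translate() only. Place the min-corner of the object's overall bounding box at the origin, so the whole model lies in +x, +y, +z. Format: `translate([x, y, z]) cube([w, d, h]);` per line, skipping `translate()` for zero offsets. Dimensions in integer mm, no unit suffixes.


translate([0, 0, 389]) cube([271, 257, 39]);
cube([48, 48, 389]);
translate([223, 0, 0]) cube([48, 48, 389]);
translate([0, 209, 0]) cube([48, 48, 389]);
translate([223, 209, 0]) cube([48, 48, 389]);


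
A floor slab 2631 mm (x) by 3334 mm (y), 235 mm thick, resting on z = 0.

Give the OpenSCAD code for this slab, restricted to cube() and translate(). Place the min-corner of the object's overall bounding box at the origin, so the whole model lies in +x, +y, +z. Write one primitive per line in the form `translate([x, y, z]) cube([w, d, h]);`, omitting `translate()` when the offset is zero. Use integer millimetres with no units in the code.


cube([2631, 3334, 235]);


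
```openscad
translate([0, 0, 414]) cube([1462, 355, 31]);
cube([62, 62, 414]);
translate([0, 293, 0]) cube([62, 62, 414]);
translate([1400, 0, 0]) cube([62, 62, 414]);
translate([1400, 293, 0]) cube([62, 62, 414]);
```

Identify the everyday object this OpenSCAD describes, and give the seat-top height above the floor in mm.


A bench. The seat-top height is 445 mm.

A long slab on four corner posts — a bench. The slab sits at z = 414 with thickness 31, so the top is 414 + 31 = 445 mm.


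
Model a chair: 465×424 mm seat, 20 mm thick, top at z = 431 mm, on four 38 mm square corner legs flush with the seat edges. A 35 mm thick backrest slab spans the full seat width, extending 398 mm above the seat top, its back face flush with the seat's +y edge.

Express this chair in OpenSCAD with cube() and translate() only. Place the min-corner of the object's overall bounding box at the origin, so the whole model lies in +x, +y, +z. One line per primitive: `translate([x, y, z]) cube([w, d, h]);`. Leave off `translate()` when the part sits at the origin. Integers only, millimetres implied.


// leg_h = 431 - 20 = 411
translate([0, 0, 411]) cube([465, 424, 20]);
cube([38, 38, 411]);
translate([427, 0, 0]) cube([38, 38, 411]);
translate([0, 386, 0]) cube([38, 38, 411]);
translate([427, 386, 0]) cube([38, 38, 411]);
translate([0, 389, 431]) cube([465, 35, 398]);


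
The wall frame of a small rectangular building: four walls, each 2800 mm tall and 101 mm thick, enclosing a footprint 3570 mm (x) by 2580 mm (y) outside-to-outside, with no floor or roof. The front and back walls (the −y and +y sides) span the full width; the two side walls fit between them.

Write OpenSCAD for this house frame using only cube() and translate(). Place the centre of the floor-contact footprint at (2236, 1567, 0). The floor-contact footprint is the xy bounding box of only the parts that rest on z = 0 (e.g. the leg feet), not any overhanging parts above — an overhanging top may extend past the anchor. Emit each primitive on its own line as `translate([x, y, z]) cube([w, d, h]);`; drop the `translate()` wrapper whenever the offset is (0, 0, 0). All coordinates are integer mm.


translate([451, 277, 0]) cube([3570, 101, 2800]);
translate([451, 2756, 0]) cube([3570, 101, 2800]);
translate([451, 378, 0]) cube([101, 2378, 2800]);
translate([3920, 378, 0]) cube([101, 2378, 2800]);


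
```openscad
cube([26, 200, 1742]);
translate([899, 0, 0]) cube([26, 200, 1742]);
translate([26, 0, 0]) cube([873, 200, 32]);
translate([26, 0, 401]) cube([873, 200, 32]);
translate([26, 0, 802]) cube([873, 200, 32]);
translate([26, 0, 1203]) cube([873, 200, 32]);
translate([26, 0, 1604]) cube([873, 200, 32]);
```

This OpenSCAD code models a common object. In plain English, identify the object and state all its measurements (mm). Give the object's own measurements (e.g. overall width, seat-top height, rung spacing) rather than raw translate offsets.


An open bookshelf. Two side panels, each 26 mm thick, 200 mm deep and 1742 mm tall, stand 925 mm apart (outside-to-outside). Between them sit 5 shelves, each 32 mm thick and 200 mm deep, spanning the full gap between the sides. The bottom shelf rests on the floor (its underside at z = 0) and the clear gap between one shelf's top and the next shelf's underside is 369 mm.


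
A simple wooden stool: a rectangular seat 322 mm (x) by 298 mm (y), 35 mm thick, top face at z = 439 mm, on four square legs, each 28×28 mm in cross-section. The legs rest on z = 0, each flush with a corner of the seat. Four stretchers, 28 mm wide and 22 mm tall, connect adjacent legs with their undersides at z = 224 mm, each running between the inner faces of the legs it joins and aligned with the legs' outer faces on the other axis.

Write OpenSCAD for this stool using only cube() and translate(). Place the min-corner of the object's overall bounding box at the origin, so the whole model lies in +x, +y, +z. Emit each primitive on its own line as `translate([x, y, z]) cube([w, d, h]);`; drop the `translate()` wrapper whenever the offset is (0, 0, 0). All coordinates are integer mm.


// leg_h = 439 - 35 = 404
// stretcher span = 322 - 2*28 = 266
translate([0, 0, 404]) cube([322, 298, 35]);
cube([28, 28, 404]);
translate([294, 0, 0]) cube([28, 28, 404]);
translate([0, 270, 0]) cube([28, 28, 404]);
translate([294, 270, 0]) cube([28, 28, 404]);
translate([28, 0, 224]) cube([266, 28, 22]);
translate([28, 270, 224]) cube([266, 28, 22]);
translate([0, 28, 224]) cube([28, 242, 22]);
translate([294, 28, 224]) cube([28, 242, 22]);


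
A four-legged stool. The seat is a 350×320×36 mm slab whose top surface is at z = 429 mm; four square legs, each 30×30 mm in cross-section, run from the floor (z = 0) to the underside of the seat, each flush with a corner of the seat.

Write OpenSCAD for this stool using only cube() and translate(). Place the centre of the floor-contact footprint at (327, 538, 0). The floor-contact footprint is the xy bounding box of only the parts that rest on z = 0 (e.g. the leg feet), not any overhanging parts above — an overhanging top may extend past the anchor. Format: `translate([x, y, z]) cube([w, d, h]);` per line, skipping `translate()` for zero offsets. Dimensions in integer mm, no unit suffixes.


translate([152, 378, 393]) cube([350, 320, 36]);
translate([152, 378, 0]) cube([30, 30, 393]);
translate([472, 378, 0]) cube([30, 30, 393]);
translate([152, 668, 0]) cube([30, 30, 393]);
translate([472, 668, 0]) cube([30, 30, 393]);


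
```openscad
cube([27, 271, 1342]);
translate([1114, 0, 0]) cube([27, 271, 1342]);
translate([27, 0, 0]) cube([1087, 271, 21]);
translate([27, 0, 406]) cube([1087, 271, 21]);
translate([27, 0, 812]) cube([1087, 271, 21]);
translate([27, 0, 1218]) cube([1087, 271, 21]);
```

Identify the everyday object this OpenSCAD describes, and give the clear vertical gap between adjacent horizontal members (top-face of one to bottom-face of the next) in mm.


A bookshelf. The clear shelf gap is 385 mm.

Two tall side panels with 4 horizontal boards between them — a bookshelf. The first two shelf undersides are at z = 0 and z = 406; with shelf thickness 21, the clear gap is 406 − 0 − 21 = 385 mm.


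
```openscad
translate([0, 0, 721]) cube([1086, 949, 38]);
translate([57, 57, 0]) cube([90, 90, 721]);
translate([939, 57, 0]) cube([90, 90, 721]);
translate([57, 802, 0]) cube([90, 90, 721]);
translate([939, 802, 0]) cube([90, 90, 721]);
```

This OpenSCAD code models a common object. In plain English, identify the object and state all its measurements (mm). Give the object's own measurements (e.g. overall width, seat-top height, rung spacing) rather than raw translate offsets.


A table: top 1086 mm (x) × 949 mm (y), 38 mm thick, upper face at z = 759 mm, on four 90×90 mm square legs, each inset 57 mm from the nearest pair of top edges from z = 0 to the bottom of the top.


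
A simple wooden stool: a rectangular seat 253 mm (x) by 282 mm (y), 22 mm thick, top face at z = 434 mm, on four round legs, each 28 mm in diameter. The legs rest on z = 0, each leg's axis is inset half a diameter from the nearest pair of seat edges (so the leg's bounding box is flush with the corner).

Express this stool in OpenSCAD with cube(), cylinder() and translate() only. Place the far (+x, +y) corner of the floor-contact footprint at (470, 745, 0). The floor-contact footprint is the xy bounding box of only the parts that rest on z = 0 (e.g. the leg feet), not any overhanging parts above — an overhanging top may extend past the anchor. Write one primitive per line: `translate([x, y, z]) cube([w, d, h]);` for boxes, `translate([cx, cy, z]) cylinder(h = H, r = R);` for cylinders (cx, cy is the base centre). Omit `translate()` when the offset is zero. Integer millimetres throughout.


// leg_h = 434 - 22 = 412
translate([217, 463, 412]) cube([253, 282, 22]);
translate([231, 477, 0]) cylinder(h = 412, r = 14);
translate([456, 477, 0]) cylinder(h = 412, r = 14);
translate([231, 731, 0]) cylinder(h = 412, r = 14);
translate([456, 731, 0]) cylinder(h = 412, r = 14);


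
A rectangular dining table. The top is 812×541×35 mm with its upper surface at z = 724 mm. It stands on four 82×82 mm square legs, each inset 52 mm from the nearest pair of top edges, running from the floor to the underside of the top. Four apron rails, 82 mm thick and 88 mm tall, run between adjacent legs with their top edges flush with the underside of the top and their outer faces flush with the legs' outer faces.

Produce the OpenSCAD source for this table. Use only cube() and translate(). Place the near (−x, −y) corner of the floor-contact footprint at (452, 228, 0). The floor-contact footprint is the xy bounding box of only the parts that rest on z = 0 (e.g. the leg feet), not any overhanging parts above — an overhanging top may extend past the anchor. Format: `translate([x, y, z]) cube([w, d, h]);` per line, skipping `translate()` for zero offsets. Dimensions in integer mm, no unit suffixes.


translate([400, 176, 689]) cube([812, 541, 35]);
translate([452, 228, 0]) cube([82, 82, 689]);
translate([1078, 228, 0]) cube([82, 82, 689]);
translate([452, 583, 0]) cube([82, 82, 689]);
translate([1078, 583, 0]) cube([82, 82, 689]);
translate([534, 228, 601]) cube([544, 82, 88]);
translate([534, 583, 601]) cube([544, 82, 88]);
translate([452, 310, 601]) cube([82, 273, 88]);
translate([1078, 310, 601]) cube([82, 273, 88]);


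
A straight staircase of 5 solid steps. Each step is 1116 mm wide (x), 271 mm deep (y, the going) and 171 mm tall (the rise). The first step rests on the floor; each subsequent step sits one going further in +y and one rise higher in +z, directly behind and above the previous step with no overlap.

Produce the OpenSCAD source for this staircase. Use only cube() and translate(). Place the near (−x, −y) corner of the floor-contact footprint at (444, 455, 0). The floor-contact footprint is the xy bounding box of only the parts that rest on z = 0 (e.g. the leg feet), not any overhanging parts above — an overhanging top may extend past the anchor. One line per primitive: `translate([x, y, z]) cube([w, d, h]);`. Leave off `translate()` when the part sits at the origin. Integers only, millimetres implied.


translate([444, 455, 0]) cube([1116, 271, 171]);
translate([444, 726, 171]) cube([1116, 271, 171]);
translate([444, 997, 342]) cube([1116, 271, 171]);
translate([444, 1268, 513]) cube([1116, 271, 171]);
translate([444, 1539, 684]) cube([1116, 271, 171]);


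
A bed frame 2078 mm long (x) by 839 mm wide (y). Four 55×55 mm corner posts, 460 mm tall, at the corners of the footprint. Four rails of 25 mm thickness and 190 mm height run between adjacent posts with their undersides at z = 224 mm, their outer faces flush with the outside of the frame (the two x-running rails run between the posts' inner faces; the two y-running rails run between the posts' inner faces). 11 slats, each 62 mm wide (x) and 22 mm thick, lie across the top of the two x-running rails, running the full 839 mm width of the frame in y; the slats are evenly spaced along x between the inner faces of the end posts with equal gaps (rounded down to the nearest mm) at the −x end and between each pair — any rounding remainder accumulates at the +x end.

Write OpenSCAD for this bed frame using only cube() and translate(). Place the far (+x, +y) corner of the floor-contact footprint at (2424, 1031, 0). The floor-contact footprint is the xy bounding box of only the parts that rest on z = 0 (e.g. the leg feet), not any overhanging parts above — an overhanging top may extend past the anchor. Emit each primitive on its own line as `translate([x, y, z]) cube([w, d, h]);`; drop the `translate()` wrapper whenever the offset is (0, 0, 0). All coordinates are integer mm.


translate([346, 192, 0]) cube([55, 55, 460]);
translate([346, 976, 0]) cube([55, 55, 460]);
translate([2369, 192, 0]) cube([55, 55, 460]);
translate([2369, 976, 0]) cube([55, 55, 460]);
translate([401, 192, 224]) cube([1968, 25, 190]);
translate([401, 1006, 224]) cube([1968, 25, 190]);
translate([346, 247, 224]) cube([25, 729, 190]);
translate([2399, 247, 224]) cube([25, 729, 190]);
translate([508, 192, 414]) cube([62, 839, 22]);
translate([677, 192, 414]) cube([62, 839, 22]);
translate([846, 192, 414]) cube([62, 839, 22]);
translate([1015, 192, 414]) cube([62, 839, 22]);
translate([1184, 192, 414]) cube([62, 839, 22]);
translate([1353, 192, 414]) cube([62, 839, 22]);
translate([1522, 192, 414]) cube([62, 839, 22]);
translate([1691, 192, 414]) cube([62, 839, 22]);
translate([1860, 192, 414]) cube([62, 839, 22]);
translate([2029, 192, 414]) cube([62, 839, 22]);
translate([2198, 192, 414]) cube([62, 839, 22]);


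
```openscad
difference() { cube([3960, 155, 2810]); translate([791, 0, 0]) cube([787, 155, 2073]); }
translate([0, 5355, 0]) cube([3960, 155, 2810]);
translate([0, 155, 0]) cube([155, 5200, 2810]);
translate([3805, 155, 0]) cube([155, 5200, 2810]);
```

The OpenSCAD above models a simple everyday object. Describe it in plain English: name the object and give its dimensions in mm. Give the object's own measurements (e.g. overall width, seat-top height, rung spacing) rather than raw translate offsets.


A single room: four walls, each 2810 mm tall and 155 mm thick, enclosing an outside footprint 3960×5510 mm (x × y), no floor or roof. The front and back walls (−y and +y sides) run the full x-width; the side walls fit between their inner faces. A door opening 787 mm wide and 2073 mm tall is cut through the front wall from the floor up, its −x edge 791 mm from the wall's −x end.


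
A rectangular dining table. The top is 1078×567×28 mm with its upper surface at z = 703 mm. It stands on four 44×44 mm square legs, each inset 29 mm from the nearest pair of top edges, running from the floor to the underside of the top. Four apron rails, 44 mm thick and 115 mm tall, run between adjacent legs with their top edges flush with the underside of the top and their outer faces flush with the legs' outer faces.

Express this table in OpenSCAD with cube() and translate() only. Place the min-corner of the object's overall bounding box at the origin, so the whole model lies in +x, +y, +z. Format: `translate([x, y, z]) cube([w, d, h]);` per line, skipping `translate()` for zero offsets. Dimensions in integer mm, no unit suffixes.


translate([0, 0, 675]) cube([1078, 567, 28]);
translate([29, 29, 0]) cube([44, 44, 675]);
translate([1005, 29, 0]) cube([44, 44, 675]);
translate([29, 494, 0]) cube([44, 44, 675]);
translate([1005, 494, 0]) cube([44, 44, 675]);
translate([73, 29, 560]) cube([932, 44, 115]);
translate([73, 494, 560]) cube([932, 44, 115]);
translate([29, 73, 560]) cube([44, 421, 115]);
translate([1005, 73, 560]) cube([44, 421, 115]);


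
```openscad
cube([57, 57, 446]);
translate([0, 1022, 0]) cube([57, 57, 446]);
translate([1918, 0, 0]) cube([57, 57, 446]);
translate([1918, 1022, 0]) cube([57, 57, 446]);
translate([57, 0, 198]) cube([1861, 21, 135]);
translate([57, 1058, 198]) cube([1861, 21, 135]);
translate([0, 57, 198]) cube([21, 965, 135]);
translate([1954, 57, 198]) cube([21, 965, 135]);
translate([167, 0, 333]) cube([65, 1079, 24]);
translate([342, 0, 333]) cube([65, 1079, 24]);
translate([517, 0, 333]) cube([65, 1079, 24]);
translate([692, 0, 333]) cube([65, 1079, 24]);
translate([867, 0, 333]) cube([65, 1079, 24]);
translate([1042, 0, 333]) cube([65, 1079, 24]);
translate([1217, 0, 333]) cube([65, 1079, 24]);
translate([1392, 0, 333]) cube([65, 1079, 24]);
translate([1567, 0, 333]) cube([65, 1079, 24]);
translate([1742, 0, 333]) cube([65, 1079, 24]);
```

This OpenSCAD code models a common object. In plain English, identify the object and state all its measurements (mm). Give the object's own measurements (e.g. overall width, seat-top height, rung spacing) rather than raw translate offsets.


A bed frame 1975 mm long (x) by 1079 mm wide (y). Four 57×57 mm corner posts, 446 mm tall, at the corners of the footprint. Four rails of 21 mm thickness and 135 mm height run between adjacent posts with their undersides at z = 198 mm, their outer faces flush with the outside of the frame (the two x-running rails run between the posts' inner faces; the two y-running rails run between the posts' inner faces). 10 slats, each 65 mm wide (x) and 24 mm thick, lie across the top of the two x-running rails, running the full 1079 mm width of the frame in y; along x they sit between the end posts with a 110 mm gap after the −x posts and between neighbouring slats, leaving 111 mm before the +x posts.


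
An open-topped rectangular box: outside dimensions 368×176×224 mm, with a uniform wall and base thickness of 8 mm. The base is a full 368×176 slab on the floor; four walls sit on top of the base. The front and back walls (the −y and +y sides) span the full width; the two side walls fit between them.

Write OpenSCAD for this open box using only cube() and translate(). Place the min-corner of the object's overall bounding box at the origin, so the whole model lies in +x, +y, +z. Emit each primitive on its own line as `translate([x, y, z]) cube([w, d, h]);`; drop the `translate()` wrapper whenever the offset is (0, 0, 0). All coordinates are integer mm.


cube([368, 176, 8]);
translate([0, 0, 8]) cube([368, 8, 216]);
translate([0, 168, 8]) cube([368, 8, 216]);
translate([0, 8, 8]) cube([8, 160, 216]);
translate([360, 8, 8]) cube([8, 160, 216]);


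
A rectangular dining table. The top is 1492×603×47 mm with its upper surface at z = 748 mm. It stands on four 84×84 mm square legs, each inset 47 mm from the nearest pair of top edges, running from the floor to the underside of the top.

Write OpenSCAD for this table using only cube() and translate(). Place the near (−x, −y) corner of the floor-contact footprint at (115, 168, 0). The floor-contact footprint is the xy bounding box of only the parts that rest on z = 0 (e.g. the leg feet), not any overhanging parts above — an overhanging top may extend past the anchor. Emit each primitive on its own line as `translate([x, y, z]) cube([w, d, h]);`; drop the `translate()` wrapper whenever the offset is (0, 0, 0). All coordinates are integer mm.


translate([68, 121, 701]) cube([1492, 603, 47]);
translate([115, 168, 0]) cube([84, 84, 701]);
translate([1429, 168, 0]) cube([84, 84, 701]);
translate([115, 593, 0]) cube([84, 84, 701]);
translate([1429, 593, 0]) cube([84, 84, 701]);


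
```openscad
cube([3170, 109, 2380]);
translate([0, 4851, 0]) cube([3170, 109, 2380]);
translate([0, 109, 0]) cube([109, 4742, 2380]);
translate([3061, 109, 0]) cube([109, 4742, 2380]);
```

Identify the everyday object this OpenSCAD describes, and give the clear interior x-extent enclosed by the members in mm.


A house (or room) frame. The interior width is 2952 mm.

Four 2380 mm walls enclosing a rectangle with no floor or roof — a room or house frame. Outside width is 3170 mm and wall thickness is 109 mm, so the interior width is 3170 − 2 × 109 = 2952 mm.


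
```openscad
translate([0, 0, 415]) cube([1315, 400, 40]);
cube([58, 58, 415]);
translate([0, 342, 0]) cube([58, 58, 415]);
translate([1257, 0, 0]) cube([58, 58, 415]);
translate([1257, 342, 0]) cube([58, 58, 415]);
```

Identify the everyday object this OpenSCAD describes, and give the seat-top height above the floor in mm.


A bench. The seat-top height is 455 mm.

A long slab on four corner posts — a bench. The slab sits at z = 415 with thickness 40, so the top is 415 + 40 = 455 mm.


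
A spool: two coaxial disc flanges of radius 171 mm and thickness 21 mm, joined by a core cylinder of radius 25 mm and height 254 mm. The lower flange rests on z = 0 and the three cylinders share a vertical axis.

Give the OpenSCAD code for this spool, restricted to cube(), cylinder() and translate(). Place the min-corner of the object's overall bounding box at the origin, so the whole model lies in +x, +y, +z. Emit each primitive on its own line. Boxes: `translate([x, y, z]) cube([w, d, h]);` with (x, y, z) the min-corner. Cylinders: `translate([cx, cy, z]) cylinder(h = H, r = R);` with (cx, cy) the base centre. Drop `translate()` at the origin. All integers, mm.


translate([171, 171, 0]) cylinder(h = 21, r = 171);
translate([171, 171, 21]) cylinder(h = 254, r = 25);
translate([171, 171, 275]) cylinder(h = 21, r = 171);


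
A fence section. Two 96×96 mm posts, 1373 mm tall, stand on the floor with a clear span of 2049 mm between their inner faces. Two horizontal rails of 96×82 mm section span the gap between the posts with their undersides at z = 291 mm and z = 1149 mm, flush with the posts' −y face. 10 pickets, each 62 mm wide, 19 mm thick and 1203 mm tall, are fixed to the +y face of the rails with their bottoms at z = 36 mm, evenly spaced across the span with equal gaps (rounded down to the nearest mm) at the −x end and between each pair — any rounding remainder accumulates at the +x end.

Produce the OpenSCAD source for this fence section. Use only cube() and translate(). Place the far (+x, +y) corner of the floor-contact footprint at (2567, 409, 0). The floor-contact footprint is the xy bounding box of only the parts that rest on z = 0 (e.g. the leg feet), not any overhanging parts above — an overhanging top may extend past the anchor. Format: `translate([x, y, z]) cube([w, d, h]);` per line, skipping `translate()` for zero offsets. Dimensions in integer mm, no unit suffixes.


translate([326, 313, 0]) cube([96, 96, 1373]);
translate([2471, 313, 0]) cube([96, 96, 1373]);
translate([422, 313, 291]) cube([2049, 96, 82]);
translate([422, 313, 1149]) cube([2049, 96, 82]);
translate([551, 409, 36]) cube([62, 19, 1203]);
translate([742, 409, 36]) cube([62, 19, 1203]);
translate([933, 409, 36]) cube([62, 19, 1203]);
translate([1124, 409, 36]) cube([62, 19, 1203]);
translate([1315, 409, 36]) cube([62, 19, 1203]);
translate([1506, 409, 36]) cube([62, 19, 1203]);
translate([1697, 409, 36]) cube([62, 19, 1203]);
translate([1888, 409, 36]) cube([62, 19, 1203]);
translate([2079, 409, 36]) cube([62, 19, 1203]);
translate([2270, 409, 36]) cube([62, 19, 1203]);


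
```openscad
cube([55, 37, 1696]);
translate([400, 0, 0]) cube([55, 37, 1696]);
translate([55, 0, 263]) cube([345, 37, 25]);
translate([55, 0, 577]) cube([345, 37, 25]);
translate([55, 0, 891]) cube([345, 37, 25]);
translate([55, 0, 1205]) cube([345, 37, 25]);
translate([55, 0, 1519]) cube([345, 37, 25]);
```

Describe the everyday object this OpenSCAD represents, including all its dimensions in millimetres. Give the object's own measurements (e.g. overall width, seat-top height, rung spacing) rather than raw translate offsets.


A straight ladder. Two 55×37 mm vertical rails, 1696 mm tall, stand 455 mm apart (outside-to-outside) with their front faces coplanar on the −y side. 5 rungs, each 37 mm deep and 25 mm tall, span between the inner faces of the rails, front faces flush with the rails. The lowest rung's underside is at z = 263 mm and rungs are spaced 314 mm apart (underside to underside).


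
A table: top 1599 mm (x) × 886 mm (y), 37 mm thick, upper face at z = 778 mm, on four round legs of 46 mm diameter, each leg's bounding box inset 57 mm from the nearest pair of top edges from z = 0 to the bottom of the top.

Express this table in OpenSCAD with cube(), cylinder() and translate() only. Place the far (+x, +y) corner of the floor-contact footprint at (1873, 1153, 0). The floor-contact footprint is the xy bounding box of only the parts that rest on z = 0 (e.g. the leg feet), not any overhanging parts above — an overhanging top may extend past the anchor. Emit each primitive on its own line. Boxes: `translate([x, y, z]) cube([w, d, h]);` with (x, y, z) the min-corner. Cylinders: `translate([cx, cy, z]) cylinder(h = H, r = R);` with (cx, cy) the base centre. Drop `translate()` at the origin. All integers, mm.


// leg_h = 778 - 37 = 741
translate([331, 324, 741]) cube([1599, 886, 37]);
translate([411, 404, 0]) cylinder(h = 741, r = 23);
translate([1850, 404, 0]) cylinder(h = 741, r = 23);
translate([411, 1130, 0]) cylinder(h = 741, r = 23);
translate([1850, 1130, 0]) cylinder(h = 741, r = 23);


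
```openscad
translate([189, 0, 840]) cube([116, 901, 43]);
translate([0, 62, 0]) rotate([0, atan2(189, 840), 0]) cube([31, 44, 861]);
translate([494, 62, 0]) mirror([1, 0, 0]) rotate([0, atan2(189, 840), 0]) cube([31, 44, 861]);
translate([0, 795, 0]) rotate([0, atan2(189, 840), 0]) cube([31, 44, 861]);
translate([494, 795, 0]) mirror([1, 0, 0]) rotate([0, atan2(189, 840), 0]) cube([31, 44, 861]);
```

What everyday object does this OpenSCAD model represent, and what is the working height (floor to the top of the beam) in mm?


A sawhorse. The overall height is 883 mm.

A beam across two mirrored pairs of raked legs — a sawhorse. The beam's underside is at z = 840 (matching the legs' vertical rise in atan2(189, 840)) and the beam is 43 mm tall, so its top is at 840 + 43 = 883 mm. The raked legs top out at the beam's underside, so that is the highest point.


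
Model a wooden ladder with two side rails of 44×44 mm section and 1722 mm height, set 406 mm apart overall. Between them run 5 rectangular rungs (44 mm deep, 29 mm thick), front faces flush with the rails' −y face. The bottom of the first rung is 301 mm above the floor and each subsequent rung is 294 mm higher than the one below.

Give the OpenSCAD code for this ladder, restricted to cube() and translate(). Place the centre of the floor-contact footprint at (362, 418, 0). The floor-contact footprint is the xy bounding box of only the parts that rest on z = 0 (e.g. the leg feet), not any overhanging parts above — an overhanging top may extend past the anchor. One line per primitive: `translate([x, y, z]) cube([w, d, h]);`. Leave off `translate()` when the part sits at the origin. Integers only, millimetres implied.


translate([159, 396, 0]) cube([44, 44, 1722]);
translate([521, 396, 0]) cube([44, 44, 1722]);
translate([203, 396, 301]) cube([318, 44, 29]);
translate([203, 396, 595]) cube([318, 44, 29]);
translate([203, 396, 889]) cube([318, 44, 29]);
translate([203, 396, 1183]) cube([318, 44, 29]);
translate([203, 396, 1477]) cube([318, 44, 29]);
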